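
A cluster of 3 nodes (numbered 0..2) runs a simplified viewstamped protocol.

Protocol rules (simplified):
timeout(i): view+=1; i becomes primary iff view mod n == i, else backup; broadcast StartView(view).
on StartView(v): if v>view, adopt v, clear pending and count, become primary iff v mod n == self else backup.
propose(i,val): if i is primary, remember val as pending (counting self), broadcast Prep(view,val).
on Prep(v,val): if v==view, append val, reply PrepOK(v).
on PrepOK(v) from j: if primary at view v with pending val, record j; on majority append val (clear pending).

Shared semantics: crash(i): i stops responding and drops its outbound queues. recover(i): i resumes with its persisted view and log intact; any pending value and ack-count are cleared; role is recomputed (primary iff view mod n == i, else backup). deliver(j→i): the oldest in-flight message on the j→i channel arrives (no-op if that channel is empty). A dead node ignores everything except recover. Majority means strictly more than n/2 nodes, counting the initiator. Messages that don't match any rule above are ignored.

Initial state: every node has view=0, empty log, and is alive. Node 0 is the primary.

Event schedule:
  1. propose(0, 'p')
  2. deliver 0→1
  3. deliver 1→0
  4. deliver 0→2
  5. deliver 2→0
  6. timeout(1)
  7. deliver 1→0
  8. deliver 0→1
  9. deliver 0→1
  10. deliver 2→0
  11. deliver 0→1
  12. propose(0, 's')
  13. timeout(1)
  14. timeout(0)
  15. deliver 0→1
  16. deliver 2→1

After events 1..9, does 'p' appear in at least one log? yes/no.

yes

step 1 propose(0,'p'): —
step 2 deliver 0→1: 1={back,v=0,log=p}
step 3 deliver 1→0: 0={prim,v=0,log=p}
step 4 deliver 0→2: 2={back,v=0,log=p}
step 5 deliver 2→0: —
step 6 timeout(1): 1={prim,v=1,log=p}
step 7 deliver 1→0: 0={back,v=1,log=p}
step 8 deliver 0→1: —
step 9 deliver 0→1: —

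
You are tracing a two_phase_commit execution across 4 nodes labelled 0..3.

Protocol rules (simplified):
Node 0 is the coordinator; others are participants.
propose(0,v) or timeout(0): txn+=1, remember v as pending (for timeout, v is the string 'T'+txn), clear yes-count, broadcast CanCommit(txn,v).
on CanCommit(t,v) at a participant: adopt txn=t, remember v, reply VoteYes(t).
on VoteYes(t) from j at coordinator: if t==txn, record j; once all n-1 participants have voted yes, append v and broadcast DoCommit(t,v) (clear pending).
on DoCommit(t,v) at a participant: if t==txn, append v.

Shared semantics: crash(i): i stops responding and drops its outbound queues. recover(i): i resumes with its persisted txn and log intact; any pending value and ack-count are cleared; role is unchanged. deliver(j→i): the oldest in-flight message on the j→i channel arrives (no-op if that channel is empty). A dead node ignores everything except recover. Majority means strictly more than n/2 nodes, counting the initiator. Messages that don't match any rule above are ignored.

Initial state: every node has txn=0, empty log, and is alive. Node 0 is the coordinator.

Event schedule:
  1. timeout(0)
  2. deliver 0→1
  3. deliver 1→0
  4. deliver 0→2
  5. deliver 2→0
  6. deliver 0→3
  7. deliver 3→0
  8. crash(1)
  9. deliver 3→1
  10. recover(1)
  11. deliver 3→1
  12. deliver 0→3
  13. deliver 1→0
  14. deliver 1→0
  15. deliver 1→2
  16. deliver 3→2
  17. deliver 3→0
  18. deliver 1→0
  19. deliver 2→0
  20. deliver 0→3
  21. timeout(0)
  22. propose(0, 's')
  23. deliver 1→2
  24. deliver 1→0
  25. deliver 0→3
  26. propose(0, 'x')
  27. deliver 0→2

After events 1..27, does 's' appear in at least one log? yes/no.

no

1. timeout(0):  <0:coor t1 ->
2. deliver 0→1:  <1:part t1 ->
3. deliver 1→0:  nop
4. deliver 0→2:  <2:part t1 ->
5. deliver 2→0:  nop
6. deliver 0→3:  <3:part t1 ->
7. deliver 3→0:  <0:coor t1 T1>
8. crash(1):  <1:✗part t1 ->
9. deliver 3→1:  nop
10. recover(1):  <1:part t1 ->
11. deliver 3→1:  nop
12. deliver 0→3:  <3:part t1 T1>
13. deliver 1→0:  nop
14. deliver 1→0:  nop
15. deliver 1→2:  nop
16. deliver 3→2:  nop
17. deliver 3→0:  nop
18. deliver 1→0:  nop
19. deliver 2→0:  nop
20. deliver 0→3:  nop
21. timeout(0):  <0:coor t2 T1>
22. propose(0,'s'):  <0:coor t3 T1>
23. deliver 1→2:  nop
24. deliver 1→0:  nop
25. deliver 0→3:  <3:part t2 T1>
26. propose(0,'x'):  <0:coor t4 T1>
27. deliver 0→2:  <2:part t1 T1>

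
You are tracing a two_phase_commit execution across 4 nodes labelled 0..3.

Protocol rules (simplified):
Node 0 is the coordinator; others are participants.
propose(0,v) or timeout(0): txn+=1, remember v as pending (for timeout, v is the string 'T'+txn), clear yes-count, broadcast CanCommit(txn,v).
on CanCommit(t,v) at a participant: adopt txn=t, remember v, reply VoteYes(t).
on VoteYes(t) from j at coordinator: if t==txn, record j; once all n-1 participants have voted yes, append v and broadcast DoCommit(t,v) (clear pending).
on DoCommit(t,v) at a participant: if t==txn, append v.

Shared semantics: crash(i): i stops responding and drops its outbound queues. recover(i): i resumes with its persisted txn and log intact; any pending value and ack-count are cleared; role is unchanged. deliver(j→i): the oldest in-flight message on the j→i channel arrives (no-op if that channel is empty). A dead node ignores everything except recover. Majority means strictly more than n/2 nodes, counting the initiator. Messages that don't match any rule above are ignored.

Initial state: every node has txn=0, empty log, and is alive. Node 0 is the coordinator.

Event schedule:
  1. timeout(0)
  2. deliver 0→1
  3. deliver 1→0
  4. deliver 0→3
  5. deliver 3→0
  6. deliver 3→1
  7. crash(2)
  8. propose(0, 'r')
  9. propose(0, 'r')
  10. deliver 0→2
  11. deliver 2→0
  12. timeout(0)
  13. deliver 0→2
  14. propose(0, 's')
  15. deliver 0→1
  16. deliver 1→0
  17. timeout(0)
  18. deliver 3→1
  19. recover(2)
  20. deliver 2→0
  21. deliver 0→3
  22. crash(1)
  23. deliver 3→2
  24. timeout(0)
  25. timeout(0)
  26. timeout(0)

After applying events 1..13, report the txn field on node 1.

1

after 1 — timeout(0): n0:coor/t1/[-]
after 2 — deliver 0→1: n1:part/t1/[-]
after 3 — deliver 1→0: ·
after 4 — deliver 0→3: n3:part/t1/[-]
after 5 — deliver 3→0: ·
after 6 — deliver 3→1: ·
after 7 — crash(2): n2:✗part/t0/[-]
after 8 — propose(0,'r'): n0:coor/t2/[-]
after 9 — propose(0,'r'): n0:coor/t3/[-]
after 10 — deliver 0→2: ·
after 11 — deliver 2→0: ·
after 12 — timeout(0): n0:coor/t4/[-]
after 13 — deliver 0→2: ·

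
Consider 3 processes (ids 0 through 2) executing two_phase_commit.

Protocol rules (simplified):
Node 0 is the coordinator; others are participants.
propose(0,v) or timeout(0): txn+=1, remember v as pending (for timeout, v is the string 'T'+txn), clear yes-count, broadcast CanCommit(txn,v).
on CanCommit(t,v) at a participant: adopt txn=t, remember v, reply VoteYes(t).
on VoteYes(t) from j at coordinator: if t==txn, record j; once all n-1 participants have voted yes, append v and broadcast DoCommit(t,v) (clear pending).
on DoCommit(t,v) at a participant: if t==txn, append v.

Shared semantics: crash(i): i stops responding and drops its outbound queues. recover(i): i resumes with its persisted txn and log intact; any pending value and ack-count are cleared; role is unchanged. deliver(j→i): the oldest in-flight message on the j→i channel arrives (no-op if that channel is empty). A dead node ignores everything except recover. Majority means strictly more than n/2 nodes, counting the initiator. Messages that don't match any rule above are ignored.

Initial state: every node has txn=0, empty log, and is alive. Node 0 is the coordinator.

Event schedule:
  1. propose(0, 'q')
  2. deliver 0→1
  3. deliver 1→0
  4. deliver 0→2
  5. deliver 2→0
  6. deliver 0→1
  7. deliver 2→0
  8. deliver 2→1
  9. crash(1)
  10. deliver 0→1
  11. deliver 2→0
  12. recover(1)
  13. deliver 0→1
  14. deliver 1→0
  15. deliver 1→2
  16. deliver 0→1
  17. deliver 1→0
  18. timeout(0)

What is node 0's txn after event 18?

2

1. propose(0,'q'):  <0:coor t1 ->
2. deliver 0→1:  <1:part t1 ->
3. deliver 1→0:  nop
4. deliver 0→2:  <2:part t1 ->
5. deliver 2→0:  <0:coor t1 q>
6. deliver 0→1:  <1:part t1 q>
7. deliver 2→0:  nop
8. deliver 2→1:  nop
9. crash(1):  <1:✗part t1 q>
10. deliver 0→1:  nop
11. deliver 2→0:  nop
12. recover(1):  <1:part t1 q>
13. deliver 0→1:  nop
14. deliver 1→0:  nop
15. deliver 1→2:  nop
16. deliver 0→1:  nop
17. deliver 1→0:  nop
18. timeout(0):  <0:coor t2 q>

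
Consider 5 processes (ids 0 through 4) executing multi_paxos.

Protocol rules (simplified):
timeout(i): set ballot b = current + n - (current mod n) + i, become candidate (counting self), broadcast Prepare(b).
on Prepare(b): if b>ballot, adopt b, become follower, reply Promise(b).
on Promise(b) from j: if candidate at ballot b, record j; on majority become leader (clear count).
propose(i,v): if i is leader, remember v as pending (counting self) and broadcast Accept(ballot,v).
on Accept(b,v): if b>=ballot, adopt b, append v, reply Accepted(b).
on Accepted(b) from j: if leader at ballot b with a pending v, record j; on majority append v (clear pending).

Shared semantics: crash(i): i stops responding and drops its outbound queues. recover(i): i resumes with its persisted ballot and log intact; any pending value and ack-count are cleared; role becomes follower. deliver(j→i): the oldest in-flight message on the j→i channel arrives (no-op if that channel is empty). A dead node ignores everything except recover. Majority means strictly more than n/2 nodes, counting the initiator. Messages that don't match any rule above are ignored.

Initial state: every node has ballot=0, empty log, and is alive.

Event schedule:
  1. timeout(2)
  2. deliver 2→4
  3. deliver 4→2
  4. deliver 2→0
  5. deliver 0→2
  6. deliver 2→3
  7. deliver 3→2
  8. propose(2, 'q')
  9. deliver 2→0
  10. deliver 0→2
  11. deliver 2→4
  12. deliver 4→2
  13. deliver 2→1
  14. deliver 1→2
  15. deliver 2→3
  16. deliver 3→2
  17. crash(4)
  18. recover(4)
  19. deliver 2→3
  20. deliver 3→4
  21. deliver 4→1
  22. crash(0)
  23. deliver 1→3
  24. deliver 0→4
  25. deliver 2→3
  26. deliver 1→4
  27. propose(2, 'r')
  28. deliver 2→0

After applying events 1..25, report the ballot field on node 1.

after 1 — timeout(2): n2:cand/b7/[-]
after 2 — deliver 2→4: n4:foll/b7/[-]
after 3 — deliver 4→2: ·
after 4 — deliver 2→0: n0:foll/b7/[-]
after 5 — deliver 0→2: n2:lead/b7/[-]
after 6 — deliver 2→3: n3:foll/b7/[-]
after 7 — deliver 3→2: ·
after 8 — propose(2,'q'): ·
after 9 — deliver 2→0: n0:foll/b7/[q]
after 10 — deliver 0→2: ·
after 11 — deliver 2→4: n4:foll/b7/[q]
after 12 — deliver 4→2: n2:lead/b7/[q]
after 13 — deliver 2→1: n1:foll/b7/[-]
after 14 — deliver 1→2: ·
after 15 — deliver 2→3: n3:foll/b7/[q]
after 16 — deliver 3→2: ·
after 17 — crash(4): n4:✗foll/b7/[q]
after 18 — recover(4): n4:foll/b7/[q]
after 19 — deliver 2→3: ·
after 20 — deliver 3→4: ·
after 21 — deliver 4→1: ·
after 22 — crash(0): n0:✗foll/b7/[q]
after 23 — deliver 1→3: ·
after 24 — deliver 0→4: ·
after 25 — deliver 2→3: ·

7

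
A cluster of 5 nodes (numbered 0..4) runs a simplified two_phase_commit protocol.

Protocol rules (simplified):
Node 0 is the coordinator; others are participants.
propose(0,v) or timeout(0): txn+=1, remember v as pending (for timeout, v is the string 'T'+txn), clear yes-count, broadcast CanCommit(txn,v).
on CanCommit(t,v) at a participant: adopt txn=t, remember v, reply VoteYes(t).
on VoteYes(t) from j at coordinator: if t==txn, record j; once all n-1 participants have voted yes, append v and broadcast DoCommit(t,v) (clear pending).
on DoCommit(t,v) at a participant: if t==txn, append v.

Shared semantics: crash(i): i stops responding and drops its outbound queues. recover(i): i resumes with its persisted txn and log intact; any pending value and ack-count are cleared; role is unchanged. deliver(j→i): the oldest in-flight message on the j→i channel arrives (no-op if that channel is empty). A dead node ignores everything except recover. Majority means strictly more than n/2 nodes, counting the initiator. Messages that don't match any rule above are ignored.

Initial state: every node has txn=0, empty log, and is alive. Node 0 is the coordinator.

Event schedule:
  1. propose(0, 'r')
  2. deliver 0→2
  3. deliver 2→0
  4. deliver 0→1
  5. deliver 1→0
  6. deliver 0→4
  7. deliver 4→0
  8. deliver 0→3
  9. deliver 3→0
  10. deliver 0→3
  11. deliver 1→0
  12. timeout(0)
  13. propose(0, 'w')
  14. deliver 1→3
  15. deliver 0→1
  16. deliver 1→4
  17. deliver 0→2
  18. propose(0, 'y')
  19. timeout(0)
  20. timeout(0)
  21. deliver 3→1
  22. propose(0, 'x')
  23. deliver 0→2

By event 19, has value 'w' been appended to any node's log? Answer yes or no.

no

1. propose(0,'r'):  <0:coor t1 ->
2. deliver 0→2:  <2:part t1 ->
3. deliver 2→0:  nop
4. deliver 0→1:  <1:part t1 ->
5. deliver 1→0:  nop
6. deliver 0→4:  <4:part t1 ->
7. deliver 4→0:  nop
8. deliver 0→3:  <3:part t1 ->
9. deliver 3→0:  <0:coor t1 r>
10. deliver 0→3:  <3:part t1 r>
11. deliver 1→0:  nop
12. timeout(0):  <0:coor t2 r>
13. propose(0,'w'):  <0:coor t3 r>
14. deliver 1→3:  nop
15. deliver 0→1:  <1:part t1 r>
16. deliver 1→4:  nop
17. deliver 0→2:  <2:part t1 r>
18. propose(0,'y'):  <0:coor t4 r>
19. timeout(0):  <0:coor t5 r>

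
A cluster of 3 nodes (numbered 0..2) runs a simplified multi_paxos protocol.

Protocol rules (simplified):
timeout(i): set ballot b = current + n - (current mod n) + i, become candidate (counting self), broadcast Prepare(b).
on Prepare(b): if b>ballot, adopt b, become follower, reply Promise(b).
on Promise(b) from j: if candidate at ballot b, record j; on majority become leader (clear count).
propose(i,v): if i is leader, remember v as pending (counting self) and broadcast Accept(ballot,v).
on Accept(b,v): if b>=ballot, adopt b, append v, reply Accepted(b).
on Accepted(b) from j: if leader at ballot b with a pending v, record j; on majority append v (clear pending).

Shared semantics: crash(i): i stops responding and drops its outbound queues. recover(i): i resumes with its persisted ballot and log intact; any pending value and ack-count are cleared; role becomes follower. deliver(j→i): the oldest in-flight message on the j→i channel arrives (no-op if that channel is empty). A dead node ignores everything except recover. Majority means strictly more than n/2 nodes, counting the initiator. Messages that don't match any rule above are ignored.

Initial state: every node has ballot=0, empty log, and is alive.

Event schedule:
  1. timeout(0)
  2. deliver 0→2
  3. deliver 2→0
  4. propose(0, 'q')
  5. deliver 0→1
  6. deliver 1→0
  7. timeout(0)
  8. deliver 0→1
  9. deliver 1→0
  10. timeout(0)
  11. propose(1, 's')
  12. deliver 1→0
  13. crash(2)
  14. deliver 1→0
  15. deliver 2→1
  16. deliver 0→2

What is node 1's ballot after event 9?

3

step 1 timeout(0): 0={cand,b=3,log=-}
step 2 deliver 0→2: 2={foll,b=3,log=-}
step 3 deliver 2→0: 0={lead,b=3,log=-}
step 4 propose(0,'q'): —
step 5 deliver 0→1: 1={foll,b=3,log=-}
step 6 deliver 1→0: —
step 7 timeout(0): 0={cand,b=6,log=-}
step 8 deliver 0→1: 1={foll,b=3,log=q}
step 9 deliver 1→0: —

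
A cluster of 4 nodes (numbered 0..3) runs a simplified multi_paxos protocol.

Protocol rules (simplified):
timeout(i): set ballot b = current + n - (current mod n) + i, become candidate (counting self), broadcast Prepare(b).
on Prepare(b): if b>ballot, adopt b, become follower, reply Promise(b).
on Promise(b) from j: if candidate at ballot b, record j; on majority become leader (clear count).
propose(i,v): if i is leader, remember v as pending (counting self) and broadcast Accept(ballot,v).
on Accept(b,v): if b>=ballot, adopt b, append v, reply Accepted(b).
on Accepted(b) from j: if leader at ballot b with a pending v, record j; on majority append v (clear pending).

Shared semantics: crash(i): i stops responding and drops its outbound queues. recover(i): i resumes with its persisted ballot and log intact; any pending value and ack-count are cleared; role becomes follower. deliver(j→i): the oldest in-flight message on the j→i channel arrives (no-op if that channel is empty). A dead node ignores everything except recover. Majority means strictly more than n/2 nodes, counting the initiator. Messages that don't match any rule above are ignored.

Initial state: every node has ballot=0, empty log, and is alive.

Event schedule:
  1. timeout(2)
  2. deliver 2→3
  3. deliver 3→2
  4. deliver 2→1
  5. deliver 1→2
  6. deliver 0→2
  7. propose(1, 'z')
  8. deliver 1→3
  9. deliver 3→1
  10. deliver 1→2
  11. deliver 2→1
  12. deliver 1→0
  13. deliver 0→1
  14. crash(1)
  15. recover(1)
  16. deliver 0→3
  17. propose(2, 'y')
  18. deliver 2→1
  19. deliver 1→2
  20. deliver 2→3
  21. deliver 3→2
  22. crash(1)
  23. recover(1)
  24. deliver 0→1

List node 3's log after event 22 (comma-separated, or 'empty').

e1 timeout(2): 2[cand,b=6,-]
e2 deliver 2→3: 3[foll,b=6,-]
e3 deliver 3→2: ·
e4 deliver 2→1: 1[foll,b=6,-]
e5 deliver 1→2: 2[lead,b=6,-]
e6 deliver 0→2: ·
e7 propose(1,'z'): ·
e8 deliver 1→3: ·
e9 deliver 3→1: ·
e10 deliver 1→2: ·
e11 deliver 2→1: ·
e12 deliver 1→0: ·
e13 deliver 0→1: ·
e14 crash(1): 1[✗foll,b=6,-]
e15 recover(1): 1[foll,b=6,-]
e16 deliver 0→3: ·
e17 propose(2,'y'): ·
e18 deliver 2→1: 1[foll,b=6,y]
e19 deliver 1→2: ·
e20 deliver 2→3: 3[foll,b=6,y]
e21 deliver 3→2: 2[lead,b=6,y]
e22 crash(1): 1[✗foll,b=6,y]

y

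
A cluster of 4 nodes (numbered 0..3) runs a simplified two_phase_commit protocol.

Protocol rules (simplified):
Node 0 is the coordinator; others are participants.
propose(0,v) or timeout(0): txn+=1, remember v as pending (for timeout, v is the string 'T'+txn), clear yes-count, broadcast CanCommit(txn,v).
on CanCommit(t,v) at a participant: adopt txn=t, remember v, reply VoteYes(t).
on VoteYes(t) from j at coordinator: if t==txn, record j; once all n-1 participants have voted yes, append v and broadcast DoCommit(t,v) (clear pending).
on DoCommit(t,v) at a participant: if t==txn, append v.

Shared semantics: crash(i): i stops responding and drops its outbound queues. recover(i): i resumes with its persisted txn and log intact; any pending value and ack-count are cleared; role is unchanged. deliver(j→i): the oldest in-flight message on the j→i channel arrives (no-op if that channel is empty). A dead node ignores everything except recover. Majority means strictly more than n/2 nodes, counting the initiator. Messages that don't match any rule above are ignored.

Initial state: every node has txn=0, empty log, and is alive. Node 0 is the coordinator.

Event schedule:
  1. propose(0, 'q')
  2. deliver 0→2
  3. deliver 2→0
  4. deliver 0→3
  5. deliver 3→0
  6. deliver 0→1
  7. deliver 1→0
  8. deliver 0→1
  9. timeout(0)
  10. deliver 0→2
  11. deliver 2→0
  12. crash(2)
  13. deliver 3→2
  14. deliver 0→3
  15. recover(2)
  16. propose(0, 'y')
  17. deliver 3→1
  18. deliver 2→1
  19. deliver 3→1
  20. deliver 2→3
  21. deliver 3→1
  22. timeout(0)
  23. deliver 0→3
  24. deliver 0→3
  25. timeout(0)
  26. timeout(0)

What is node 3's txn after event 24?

3

after 1 — propose(0,'q'): n0:coor/t1/[-]
after 2 — deliver 0→2: n2:part/t1/[-]
after 3 — deliver 2→0: ·
after 4 — deliver 0→3: n3:part/t1/[-]
after 5 — deliver 3→0: ·
after 6 — deliver 0→1: n1:part/t1/[-]
after 7 — deliver 1→0: n0:coor/t1/[q]
after 8 — deliver 0→1: n1:part/t1/[q]
after 9 — timeout(0): n0:coor/t2/[q]
after 10 — deliver 0→2: n2:part/t1/[q]
after 11 — deliver 2→0: ·
after 12 — crash(2): n2:✗part/t1/[q]
after 13 — deliver 3→2: ·
after 14 — deliver 0→3: n3:part/t1/[q]
after 15 — recover(2): n2:part/t1/[q]
after 16 — propose(0,'y'): n0:coor/t3/[q]
after 17 — deliver 3→1: ·
after 18 — deliver 2→1: ·
after 19 — deliver 3→1: ·
after 20 — deliver 2→3: ·
after 21 — deliver 3→1: ·
after 22 — timeout(0): n0:coor/t4/[q]
after 23 — deliver 0→3: n3:part/t2/[q]
after 24 — deliver 0→3: n3:part/t3/[q]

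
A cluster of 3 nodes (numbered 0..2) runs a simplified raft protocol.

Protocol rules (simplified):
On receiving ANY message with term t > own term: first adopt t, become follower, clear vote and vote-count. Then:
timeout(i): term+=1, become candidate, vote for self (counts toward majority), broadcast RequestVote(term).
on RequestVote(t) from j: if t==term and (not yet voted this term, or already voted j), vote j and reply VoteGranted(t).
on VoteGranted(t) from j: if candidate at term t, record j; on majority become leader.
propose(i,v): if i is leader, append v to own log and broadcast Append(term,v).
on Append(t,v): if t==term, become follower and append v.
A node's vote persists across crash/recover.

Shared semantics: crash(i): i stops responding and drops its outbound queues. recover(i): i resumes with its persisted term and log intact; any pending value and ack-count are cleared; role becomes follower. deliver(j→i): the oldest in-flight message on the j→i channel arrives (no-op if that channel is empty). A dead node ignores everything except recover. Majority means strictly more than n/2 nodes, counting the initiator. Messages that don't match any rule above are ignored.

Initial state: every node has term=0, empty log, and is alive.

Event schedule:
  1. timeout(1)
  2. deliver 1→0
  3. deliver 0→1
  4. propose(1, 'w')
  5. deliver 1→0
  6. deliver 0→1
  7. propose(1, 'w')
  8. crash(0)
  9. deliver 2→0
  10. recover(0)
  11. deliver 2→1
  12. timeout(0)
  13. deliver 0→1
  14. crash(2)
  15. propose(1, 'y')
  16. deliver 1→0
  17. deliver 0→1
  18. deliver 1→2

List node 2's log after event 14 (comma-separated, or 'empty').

1. timeout(1):  <1:cand t1 ->
2. deliver 1→0:  <0:foll t1 ->
3. deliver 0→1:  <1:lead t1 ->
4. propose(1,'w'):  <1:lead t1 w>
5. deliver 1→0:  <0:foll t1 w>
6. deliver 0→1:  nop
7. propose(1,'w'):  <1:lead t1 w,w>
8. crash(0):  <0:✗foll t1 w>
9. deliver 2→0:  nop
10. recover(0):  <0:foll t1 w>
11. deliver 2→1:  nop
12. timeout(0):  <0:cand t2 w>
13. deliver 0→1:  <1:foll t2 w,w>
14. crash(2):  <2:✗foll t0 ->

empty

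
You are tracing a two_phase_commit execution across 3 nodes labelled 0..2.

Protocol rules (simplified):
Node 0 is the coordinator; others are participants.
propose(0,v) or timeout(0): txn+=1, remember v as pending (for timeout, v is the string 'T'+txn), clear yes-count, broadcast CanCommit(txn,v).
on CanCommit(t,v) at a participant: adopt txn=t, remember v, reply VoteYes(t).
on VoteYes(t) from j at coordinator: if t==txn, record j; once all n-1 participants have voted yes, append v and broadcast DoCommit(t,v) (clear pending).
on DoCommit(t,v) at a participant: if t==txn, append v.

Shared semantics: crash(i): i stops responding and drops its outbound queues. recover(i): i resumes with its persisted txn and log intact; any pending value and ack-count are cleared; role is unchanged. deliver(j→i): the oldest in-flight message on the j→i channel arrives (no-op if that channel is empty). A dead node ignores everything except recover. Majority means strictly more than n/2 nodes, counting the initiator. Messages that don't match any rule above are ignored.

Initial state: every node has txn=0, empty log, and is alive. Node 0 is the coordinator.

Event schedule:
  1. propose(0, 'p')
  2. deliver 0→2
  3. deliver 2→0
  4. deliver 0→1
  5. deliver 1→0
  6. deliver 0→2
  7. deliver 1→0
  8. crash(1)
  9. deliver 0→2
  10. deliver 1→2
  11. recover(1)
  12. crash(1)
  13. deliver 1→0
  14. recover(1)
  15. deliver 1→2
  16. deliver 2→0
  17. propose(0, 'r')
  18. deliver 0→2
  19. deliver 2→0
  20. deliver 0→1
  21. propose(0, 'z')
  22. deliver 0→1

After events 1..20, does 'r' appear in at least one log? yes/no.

no

[1] propose(0,'p') → N0(coor t1 [-])
[2] deliver 0→2 → N2(part t1 [-])
[3] deliver 2→0 → ∅
[4] deliver 0→1 → N1(part t1 [-])
[5] deliver 1→0 → N0(coor t1 [p])
[6] deliver 0→2 → N2(part t1 [p])
[7] deliver 1→0 → ∅
[8] crash(1) → N1(✗part t1 [-])
[9] deliver 0→2 → ∅
[10] deliver 1→2 → ∅
[11] recover(1) → N1(part t1 [-])
[12] crash(1) → N1(✗part t1 [-])
[13] deliver 1→0 → ∅
[14] recover(1) → N1(part t1 [-])
[15] deliver 1→2 → ∅
[16] deliver 2→0 → ∅
[17] propose(0,'r') → N0(coor t2 [p])
[18] deliver 0→2 → N2(part t2 [p])
[19] deliver 2→0 → ∅
[20] deliver 0→1 → N1(part t1 [p])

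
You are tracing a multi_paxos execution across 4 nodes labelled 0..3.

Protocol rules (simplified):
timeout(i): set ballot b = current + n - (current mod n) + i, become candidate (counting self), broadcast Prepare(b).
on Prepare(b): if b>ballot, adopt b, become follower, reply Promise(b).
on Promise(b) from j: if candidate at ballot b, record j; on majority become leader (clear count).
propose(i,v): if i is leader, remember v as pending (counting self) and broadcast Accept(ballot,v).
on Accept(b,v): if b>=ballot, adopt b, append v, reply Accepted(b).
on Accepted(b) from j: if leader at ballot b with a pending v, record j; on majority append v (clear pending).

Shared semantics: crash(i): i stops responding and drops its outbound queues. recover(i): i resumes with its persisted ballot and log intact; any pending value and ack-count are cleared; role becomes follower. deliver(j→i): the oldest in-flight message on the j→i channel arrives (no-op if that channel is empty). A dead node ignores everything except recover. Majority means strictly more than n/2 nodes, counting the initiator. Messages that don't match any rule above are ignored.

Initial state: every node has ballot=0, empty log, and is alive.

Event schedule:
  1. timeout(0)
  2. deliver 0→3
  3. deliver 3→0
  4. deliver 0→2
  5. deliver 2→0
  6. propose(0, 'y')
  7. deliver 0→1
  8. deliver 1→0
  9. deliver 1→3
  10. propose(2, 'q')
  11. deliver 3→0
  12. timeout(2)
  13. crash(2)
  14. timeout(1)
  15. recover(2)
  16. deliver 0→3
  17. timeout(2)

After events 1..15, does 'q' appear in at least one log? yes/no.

[1] timeout(0) → N0(cand b4 [-])
[2] deliver 0→3 → N3(foll b4 [-])
[3] deliver 3→0 → ∅
[4] deliver 0→2 → N2(foll b4 [-])
[5] deliver 2→0 → N0(lead b4 [-])
[6] propose(0,'y') → ∅
[7] deliver 0→1 → N1(foll b4 [-])
[8] deliver 1→0 → ∅
[9] deliver 1→3 → ∅
[10] propose(2,'q') → ∅
[11] deliver 3→0 → ∅
[12] timeout(2) → N2(cand b10 [-])
[13] crash(2) → N2(✗cand b10 [-])
[14] timeout(1) → N1(cand b9 [-])
[15] recover(2) → N2(foll b10 [-])

no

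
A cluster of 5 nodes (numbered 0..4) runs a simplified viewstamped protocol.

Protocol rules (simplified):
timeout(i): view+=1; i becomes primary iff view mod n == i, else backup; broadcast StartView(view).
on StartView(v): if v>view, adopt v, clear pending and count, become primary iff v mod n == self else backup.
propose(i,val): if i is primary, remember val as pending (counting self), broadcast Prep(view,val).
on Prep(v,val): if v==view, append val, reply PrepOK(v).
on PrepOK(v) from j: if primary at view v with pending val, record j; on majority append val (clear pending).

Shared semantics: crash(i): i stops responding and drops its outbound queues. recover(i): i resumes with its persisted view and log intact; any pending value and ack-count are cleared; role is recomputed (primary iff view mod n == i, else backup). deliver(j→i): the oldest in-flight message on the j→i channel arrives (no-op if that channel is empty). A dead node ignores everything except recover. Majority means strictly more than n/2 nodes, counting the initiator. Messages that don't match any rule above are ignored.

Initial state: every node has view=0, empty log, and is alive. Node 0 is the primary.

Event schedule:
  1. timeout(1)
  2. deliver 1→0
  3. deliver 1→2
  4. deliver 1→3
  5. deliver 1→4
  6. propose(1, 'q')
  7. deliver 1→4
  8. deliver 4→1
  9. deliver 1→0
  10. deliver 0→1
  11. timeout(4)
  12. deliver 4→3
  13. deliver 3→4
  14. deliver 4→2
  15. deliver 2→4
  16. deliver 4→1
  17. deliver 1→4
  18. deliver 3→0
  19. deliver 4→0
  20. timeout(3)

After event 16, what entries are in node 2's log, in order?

[1] timeout(1) → N1(prim v1 [-])
[2] deliver 1→0 → N0(back v1 [-])
[3] deliver 1→2 → N2(back v1 [-])
[4] deliver 1→3 → N3(back v1 [-])
[5] deliver 1→4 → N4(back v1 [-])
[6] propose(1,'q') → ∅
[7] deliver 1→4 → N4(back v1 [q])
[8] deliver 4→1 → ∅
[9] deliver 1→0 → N0(back v1 [q])
[10] deliver 0→1 → N1(prim v1 [q])
[11] timeout(4) → N4(back v2 [q])
[12] deliver 4→3 → N3(back v2 [-])
[13] deliver 3→4 → ∅
[14] deliver 4→2 → N2(prim v2 [-])
[15] deliver 2→4 → ∅
[16] deliver 4→1 → N1(back v2 [q])

empty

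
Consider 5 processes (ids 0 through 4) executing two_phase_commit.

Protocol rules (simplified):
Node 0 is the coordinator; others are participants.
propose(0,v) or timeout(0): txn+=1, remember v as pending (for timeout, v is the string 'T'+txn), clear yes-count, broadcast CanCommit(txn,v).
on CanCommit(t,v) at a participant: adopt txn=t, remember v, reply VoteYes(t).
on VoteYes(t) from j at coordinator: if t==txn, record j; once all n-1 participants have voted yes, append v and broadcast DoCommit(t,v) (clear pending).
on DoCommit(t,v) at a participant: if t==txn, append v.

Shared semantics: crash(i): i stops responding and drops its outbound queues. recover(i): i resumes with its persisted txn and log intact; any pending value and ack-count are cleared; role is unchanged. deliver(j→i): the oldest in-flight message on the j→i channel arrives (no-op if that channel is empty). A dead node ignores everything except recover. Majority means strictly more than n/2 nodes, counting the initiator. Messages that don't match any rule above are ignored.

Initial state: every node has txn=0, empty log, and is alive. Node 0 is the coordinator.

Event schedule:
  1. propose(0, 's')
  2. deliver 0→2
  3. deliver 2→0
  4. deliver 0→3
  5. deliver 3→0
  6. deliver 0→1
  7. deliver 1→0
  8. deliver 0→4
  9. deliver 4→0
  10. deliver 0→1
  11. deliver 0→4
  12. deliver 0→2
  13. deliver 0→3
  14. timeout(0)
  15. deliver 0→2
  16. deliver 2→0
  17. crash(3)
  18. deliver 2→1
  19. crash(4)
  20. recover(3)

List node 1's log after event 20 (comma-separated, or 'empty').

1. propose(0,'s'):  <0:coor t1 ->
2. deliver 0→2:  <2:part t1 ->
3. deliver 2→0:  nop
4. deliver 0→3:  <3:part t1 ->
5. deliver 3→0:  nop
6. deliver 0→1:  <1:part t1 ->
7. deliver 1→0:  nop
8. deliver 0→4:  <4:part t1 ->
9. deliver 4→0:  <0:coor t1 s>
10. deliver 0→1:  <1:part t1 s>
11. deliver 0→4:  <4:part t1 s>
12. deliver 0→2:  <2:part t1 s>
13. deliver 0→3:  <3:part t1 s>
14. timeout(0):  <0:coor t2 s>
15. deliver 0→2:  <2:part t2 s>
16. deliver 2→0:  nop
17. crash(3):  <3:✗part t1 s>
18. deliver 2→1:  nop
19. crash(4):  <4:✗part t1 s>
20. recover(3):  <3:part t1 s>

s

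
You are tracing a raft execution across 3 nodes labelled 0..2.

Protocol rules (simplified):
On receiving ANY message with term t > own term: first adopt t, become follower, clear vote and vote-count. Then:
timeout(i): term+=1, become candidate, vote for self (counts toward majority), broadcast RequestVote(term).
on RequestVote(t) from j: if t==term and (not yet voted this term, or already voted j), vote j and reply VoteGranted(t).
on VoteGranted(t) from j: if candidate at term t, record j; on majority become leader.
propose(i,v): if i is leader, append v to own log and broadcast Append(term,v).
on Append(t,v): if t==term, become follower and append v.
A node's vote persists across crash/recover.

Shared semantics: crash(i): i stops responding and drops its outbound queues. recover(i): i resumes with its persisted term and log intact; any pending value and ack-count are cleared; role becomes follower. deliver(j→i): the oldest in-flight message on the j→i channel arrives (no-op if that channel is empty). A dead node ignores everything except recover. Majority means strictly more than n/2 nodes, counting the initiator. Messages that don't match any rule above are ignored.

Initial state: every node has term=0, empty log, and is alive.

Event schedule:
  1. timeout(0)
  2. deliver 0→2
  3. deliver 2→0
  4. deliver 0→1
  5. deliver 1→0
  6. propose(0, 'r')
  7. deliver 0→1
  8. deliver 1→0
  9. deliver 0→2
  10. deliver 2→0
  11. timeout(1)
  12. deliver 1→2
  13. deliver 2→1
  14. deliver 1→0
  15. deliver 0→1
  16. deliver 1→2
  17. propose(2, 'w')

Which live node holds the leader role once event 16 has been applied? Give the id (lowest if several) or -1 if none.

1

e1 timeout(0): 0[cand,t=1,-]
e2 deliver 0→2: 2[foll,t=1,-]
e3 deliver 2→0: 0[lead,t=1,-]
e4 deliver 0→1: 1[foll,t=1,-]
e5 deliver 1→0: ·
e6 propose(0,'r'): 0[lead,t=1,r]
e7 deliver 0→1: 1[foll,t=1,r]
e8 deliver 1→0: ·
e9 deliver 0→2: 2[foll,t=1,r]
e10 deliver 2→0: ·
e11 timeout(1): 1[cand,t=2,r]
e12 deliver 1→2: 2[foll,t=2,r]
e13 deliver 2→1: 1[lead,t=2,r]
e14 deliver 1→0: 0[foll,t=2,r]
e15 deliver 0→1: ·
e16 deliver 1→2: ·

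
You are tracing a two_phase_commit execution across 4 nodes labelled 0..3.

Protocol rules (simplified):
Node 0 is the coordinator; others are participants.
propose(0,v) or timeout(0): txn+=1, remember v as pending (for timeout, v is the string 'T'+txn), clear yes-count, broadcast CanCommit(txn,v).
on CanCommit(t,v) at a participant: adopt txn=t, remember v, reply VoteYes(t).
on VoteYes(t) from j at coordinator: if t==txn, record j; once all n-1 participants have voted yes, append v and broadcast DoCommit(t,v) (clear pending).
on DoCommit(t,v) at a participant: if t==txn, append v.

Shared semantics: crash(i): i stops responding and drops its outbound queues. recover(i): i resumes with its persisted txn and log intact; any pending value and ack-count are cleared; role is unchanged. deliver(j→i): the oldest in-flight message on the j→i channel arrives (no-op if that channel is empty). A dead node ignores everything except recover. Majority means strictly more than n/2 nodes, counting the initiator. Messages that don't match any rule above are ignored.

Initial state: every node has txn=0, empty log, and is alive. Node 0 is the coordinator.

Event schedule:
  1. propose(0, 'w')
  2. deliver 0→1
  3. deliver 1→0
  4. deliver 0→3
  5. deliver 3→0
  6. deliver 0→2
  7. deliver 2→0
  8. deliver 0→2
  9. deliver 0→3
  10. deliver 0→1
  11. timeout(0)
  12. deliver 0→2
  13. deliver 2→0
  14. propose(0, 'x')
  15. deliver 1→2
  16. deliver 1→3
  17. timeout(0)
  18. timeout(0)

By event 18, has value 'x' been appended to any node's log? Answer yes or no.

no

1. propose(0,'w'):  <0:coor t1 ->
2. deliver 0→1:  <1:part t1 ->
3. deliver 1→0:  nop
4. deliver 0→3:  <3:part t1 ->
5. deliver 3→0:  nop
6. deliver 0→2:  <2:part t1 ->
7. deliver 2→0:  <0:coor t1 w>
8. deliver 0→2:  <2:part t1 w>
9. deliver 0→3:  <3:part t1 w>
10. deliver 0→1:  <1:part t1 w>
11. timeout(0):  <0:coor t2 w>
12. deliver 0→2:  <2:part t2 w>
13. deliver 2→0:  nop
14. propose(0,'x'):  <0:coor t3 w>
15. deliver 1→2:  nop
16. deliver 1→3:  nop
17. timeout(0):  <0:coor t4 w>
18. timeout(0):  <0:coor t5 w>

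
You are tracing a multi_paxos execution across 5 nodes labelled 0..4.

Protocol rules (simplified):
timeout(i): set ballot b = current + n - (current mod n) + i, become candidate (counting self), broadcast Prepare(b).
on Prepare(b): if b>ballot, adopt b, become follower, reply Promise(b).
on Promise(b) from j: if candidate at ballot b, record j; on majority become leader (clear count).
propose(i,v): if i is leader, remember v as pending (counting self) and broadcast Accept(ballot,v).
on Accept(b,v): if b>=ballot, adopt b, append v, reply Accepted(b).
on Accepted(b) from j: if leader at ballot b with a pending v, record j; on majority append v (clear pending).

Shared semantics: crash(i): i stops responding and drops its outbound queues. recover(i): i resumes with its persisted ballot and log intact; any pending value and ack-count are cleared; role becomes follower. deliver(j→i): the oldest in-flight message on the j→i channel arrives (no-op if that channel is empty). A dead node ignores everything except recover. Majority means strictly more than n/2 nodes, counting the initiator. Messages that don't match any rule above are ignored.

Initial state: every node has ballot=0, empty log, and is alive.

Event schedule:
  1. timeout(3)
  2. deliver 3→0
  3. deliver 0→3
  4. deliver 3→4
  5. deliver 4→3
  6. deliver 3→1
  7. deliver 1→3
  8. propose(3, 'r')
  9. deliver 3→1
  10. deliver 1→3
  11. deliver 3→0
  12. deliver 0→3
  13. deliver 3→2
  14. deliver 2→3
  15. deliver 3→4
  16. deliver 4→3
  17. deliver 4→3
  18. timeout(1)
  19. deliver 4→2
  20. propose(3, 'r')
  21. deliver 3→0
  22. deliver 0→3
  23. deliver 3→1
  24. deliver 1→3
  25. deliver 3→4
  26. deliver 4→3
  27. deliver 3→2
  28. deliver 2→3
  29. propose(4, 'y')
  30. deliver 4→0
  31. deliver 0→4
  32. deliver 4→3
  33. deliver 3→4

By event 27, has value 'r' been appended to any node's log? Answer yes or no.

yes

step 1 timeout(3): 3={cand,b=8,log=-}
step 2 deliver 3→0: 0={foll,b=8,log=-}
step 3 deliver 0→3: —
step 4 deliver 3→4: 4={foll,b=8,log=-}
step 5 deliver 4→3: 3={lead,b=8,log=-}
step 6 deliver 3→1: 1={foll,b=8,log=-}
step 7 deliver 1→3: —
step 8 propose(3,'r'): —
step 9 deliver 3→1: 1={foll,b=8,log=r}
step 10 deliver 1→3: —
step 11 deliver 3→0: 0={foll,b=8,log=r}
step 12 deliver 0→3: 3={lead,b=8,log=r}
step 13 deliver 3→2: 2={foll,b=8,log=-}
step 14 deliver 2→3: —
step 15 deliver 3→4: 4={foll,b=8,log=r}
step 16 deliver 4→3: —
step 17 deliver 4→3: —
step 18 timeout(1): 1={cand,b=11,log=r}
step 19 deliver 4→2: —
step 20 propose(3,'r'): —
step 21 deliver 3→0: 0={foll,b=8,log=r,r}
step 22 deliver 0→3: —
step 23 deliver 3→1: —
step 24 deliver 1→3: 3={foll,b=11,log=r}
step 25 deliver 3→4: 4={foll,b=8,log=r,r}
step 26 deliver 4→3: —
step 27 deliver 3→2: 2={foll,b=8,log=r}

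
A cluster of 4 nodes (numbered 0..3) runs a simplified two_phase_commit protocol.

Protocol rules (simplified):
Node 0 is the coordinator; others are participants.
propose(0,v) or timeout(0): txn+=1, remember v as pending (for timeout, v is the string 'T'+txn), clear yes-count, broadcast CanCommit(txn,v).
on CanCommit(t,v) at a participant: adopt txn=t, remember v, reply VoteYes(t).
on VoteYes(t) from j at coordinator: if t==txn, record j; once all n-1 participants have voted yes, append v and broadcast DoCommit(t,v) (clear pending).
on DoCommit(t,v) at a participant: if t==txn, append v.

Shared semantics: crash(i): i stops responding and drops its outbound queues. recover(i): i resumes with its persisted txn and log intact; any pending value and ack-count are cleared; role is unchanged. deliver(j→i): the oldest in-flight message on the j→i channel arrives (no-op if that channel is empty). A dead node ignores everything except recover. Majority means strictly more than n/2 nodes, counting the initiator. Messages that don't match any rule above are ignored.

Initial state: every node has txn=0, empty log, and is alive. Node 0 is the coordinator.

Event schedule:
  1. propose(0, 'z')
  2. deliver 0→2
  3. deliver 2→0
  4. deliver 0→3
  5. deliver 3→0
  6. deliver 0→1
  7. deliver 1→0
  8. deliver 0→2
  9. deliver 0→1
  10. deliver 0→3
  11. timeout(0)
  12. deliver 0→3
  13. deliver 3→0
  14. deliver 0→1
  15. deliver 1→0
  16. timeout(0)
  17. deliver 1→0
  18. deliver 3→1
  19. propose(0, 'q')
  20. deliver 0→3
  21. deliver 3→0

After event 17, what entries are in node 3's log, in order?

[1] propose(0,'z') → N0(coor t1 [-])
[2] deliver 0→2 → N2(part t1 [-])
[3] deliver 2→0 → ∅
[4] deliver 0→3 → N3(part t1 [-])
[5] deliver 3→0 → ∅
[6] deliver 0→1 → N1(part t1 [-])
[7] deliver 1→0 → N0(coor t1 [z])
[8] deliver 0→2 → N2(part t1 [z])
[9] deliver 0→1 → N1(part t1 [z])
[10] deliver 0→3 → N3(part t1 [z])
[11] timeout(0) → N0(coor t2 [z])
[12] deliver 0→3 → N3(part t2 [z])
[13] deliver 3→0 → ∅
[14] deliver 0→1 → N1(part t2 [z])
[15] deliver 1→0 → ∅
[16] timeout(0) → N0(coor t3 [z])
[17] deliver 1→0 → ∅

z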